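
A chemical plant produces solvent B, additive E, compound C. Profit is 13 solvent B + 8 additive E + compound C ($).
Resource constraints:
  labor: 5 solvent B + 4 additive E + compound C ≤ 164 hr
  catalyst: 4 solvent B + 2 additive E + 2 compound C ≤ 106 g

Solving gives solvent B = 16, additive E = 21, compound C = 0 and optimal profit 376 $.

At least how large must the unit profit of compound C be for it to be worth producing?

5

At the optimum: labor uses 164 of 164 (binding); catalyst uses 106 of 106 (binding).
Dual feasibility on the basic columns requires 5·y_labor + 4·y_catalyst = 13, 4·y_labor + 2·y_catalyst = 8.
Solving: y_labor = 1, y_catalyst = 2.
compound C enters the basis when its profit ≥ yᵀa₃ = 1·1 + 2·2 = 5.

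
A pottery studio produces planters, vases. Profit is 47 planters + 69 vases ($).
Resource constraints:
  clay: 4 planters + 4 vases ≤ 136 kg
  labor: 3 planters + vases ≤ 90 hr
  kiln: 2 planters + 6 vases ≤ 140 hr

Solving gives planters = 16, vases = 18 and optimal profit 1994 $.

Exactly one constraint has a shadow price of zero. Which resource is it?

clay: 136/136 (binding)
labor: 66/90 (slack 24)
kiln: 140/140 (binding)
By complementary slackness, a constraint with positive slack has shadow price 0 → labor.

labor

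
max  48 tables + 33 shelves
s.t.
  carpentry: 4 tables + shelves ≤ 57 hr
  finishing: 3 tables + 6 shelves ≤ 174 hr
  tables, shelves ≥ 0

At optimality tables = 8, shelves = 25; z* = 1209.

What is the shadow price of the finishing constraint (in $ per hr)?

Check each constraint at x*: carpentry 57/57 (tight); finishing 174/174 (tight).
The binding rows give the dual system: 4·y_carpentry + 3·y_finishing = 48 and 1·y_carpentry + 6·y_finishing = 33.
→ y_carpentry = 9 and y_finishing = 4.
Shadow price of finishing = 4.

4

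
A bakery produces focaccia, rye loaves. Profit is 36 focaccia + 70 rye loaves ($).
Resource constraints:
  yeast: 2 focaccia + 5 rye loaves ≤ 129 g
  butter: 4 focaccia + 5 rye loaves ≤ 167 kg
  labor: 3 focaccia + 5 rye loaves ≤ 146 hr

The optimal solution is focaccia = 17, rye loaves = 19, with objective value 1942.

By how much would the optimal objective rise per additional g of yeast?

6

Check each constraint at x*: yeast 129/129 (tight); butter 163/167 (slack 4); labor 146/146 (tight).
By complementary slackness, y = 0 for the non-binding constraint.
The binding rows give the dual system: 2·y_yeast + 3·y_labor = 36 and 5·y_yeast + 5·y_labor = 70.
Solving: y_yeast = 6, y_labor = 8.
Shadow price of yeast = 6.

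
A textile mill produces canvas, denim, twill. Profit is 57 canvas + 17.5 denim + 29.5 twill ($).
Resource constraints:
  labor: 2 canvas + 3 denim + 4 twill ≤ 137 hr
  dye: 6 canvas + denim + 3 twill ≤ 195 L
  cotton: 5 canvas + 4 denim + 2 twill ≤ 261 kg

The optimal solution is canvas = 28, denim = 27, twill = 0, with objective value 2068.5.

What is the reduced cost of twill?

-8

At the optimum: labor uses 137 of 137 (binding); dye uses 195 of 195 (binding); cotton uses 248 of 261 (slack = 13).
By complementary slackness, y = 0 for the non-binding constraint.
The binding rows give the dual system: 2·y_labor + 6·y_dye = 57 and 3·y_labor + 1·y_dye = 17.5.
Solving: y_labor = 3, y_dye = 8.5.
Reduced cost of twill: c₃ − yᵀa₃ = 29.5 − (3·4 + 8.5·3) = 29.5 − 37.5 = -8.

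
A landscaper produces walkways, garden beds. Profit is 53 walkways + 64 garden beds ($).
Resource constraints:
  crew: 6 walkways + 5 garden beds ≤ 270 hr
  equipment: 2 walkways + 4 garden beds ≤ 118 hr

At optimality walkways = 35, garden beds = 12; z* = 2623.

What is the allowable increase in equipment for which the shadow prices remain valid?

Binding constraints: crew, equipment. The basis is B = [[6,5],[2,4]] with det 14.
Per unit increase in equipment, x* moves by d = (-0.3571, 0.4286).
The basis stays optimal until walkways reaches 0; allowable increase = 98 hr.

98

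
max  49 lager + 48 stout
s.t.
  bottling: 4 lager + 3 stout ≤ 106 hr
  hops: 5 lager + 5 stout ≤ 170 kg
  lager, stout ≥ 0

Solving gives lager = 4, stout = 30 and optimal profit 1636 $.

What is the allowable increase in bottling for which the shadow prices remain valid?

30

Binding constraints: bottling, hops. The basis is B = [[4,3],[5,5]] with det 5.
Per unit increase in bottling, x* moves by d = (1, -1).
The basis stays optimal until stout reaches 0; allowable increase = 30 hr.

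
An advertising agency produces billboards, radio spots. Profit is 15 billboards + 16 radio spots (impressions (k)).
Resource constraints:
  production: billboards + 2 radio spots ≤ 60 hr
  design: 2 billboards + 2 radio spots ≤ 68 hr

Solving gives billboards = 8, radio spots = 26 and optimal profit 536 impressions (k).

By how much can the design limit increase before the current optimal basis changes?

52

Binding constraints: production, design. The basis is B = [[1,2],[2,2]] with det -2.
Per unit increase in design, x* moves by d = (1, -0.5).
The basis stays optimal until radio spots reaches 0; allowable increase = 52 hr.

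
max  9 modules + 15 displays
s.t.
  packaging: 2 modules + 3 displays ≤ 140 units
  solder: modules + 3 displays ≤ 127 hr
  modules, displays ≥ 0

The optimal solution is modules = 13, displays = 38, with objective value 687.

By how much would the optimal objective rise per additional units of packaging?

4

Both packaging and solder are binding at x*.
From A_Bᵀ y = c: 2·y_packaging + 1·y_solder = 9; 3·y_packaging + 3·y_solder = 15.
Solving: y_packaging = 4, y_solder = 1.
Shadow price of packaging = 4.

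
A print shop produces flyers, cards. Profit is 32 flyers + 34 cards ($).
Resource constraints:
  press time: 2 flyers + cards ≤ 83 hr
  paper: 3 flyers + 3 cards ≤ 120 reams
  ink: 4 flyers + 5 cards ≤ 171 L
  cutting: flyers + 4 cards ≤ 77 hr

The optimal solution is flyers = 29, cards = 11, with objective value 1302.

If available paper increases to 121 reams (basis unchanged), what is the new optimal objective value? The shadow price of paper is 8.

Δb = 1, so new z* = 1302 + (8)·(1) = 1302 + 8 = 1310.

1310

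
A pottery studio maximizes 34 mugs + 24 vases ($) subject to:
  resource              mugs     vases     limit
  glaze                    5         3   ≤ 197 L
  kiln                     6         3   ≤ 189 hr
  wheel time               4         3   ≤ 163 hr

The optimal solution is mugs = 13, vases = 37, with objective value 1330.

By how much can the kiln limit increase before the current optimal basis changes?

Binding constraints: kiln, wheel time. The basis is B = [[6,3],[4,3]] with det 6.
Per unit increase in kiln, x* moves by d = (0.5, -0.6667).
The basis stays optimal until glaze becomes binding; allowable increase = 42 hr.

42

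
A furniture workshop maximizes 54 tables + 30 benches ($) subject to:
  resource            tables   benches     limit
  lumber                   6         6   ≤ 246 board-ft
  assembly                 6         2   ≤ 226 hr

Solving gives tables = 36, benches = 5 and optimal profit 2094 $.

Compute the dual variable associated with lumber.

Check each constraint at x*: lumber 246/246 (tight); assembly 226/226 (tight).
From A_Bᵀ y = c: 6·y_lumber + 6·y_assembly = 54; 6·y_lumber + 2·y_assembly = 30.
Solving: y_lumber = 3, y_assembly = 6.
Shadow price of lumber = 3.

3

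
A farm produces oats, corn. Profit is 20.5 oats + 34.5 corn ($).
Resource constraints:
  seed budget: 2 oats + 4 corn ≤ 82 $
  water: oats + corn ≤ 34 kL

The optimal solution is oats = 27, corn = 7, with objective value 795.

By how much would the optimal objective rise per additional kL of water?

6.5

Check each constraint at x*: seed budget 82/82 (tight); water 34/34 (tight).
Dual feasibility on the basic columns requires 2·y_seed budget + 1·y_water = 20.5, 4·y_seed budget + 1·y_water = 34.5.
Solving: y_seed budget = 7, y_water = 6.5.
Shadow price of water = 6.5.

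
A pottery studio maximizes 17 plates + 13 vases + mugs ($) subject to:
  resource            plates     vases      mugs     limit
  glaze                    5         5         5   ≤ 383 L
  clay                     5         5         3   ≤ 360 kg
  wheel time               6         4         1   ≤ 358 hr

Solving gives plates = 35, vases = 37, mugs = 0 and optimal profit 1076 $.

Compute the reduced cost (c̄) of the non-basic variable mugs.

-4

Check each constraint at x*: glaze 360/383 (slack 23); clay 360/360 (tight); wheel time 358/358 (tight).
By complementary slackness, y = 0 for the non-binding constraint.
Dual feasibility on the basic columns requires 5·y_clay + 6·y_wheel time = 17, 5·y_clay + 4·y_wheel time = 13.
→ y_clay = 1 and y_wheel time = 2.
Reduced cost of mugs: c₃ − yᵀa₃ = 1 − (1·3 + 2·1) = 1 − 5 = -4.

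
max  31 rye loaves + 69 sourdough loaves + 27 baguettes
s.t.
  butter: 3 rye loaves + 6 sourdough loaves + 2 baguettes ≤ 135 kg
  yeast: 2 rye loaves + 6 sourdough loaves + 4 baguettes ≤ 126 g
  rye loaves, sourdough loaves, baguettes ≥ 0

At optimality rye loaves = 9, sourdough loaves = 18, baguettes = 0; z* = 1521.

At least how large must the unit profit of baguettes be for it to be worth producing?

Both butter and yeast are binding at x*.
From A_Bᵀ y = c: 3·y_butter + 2·y_yeast = 31; 6·y_butter + 6·y_yeast = 69.
This yields shadow prices y_butter = 8, y_yeast = 3.5.
baguettes enters the basis when its profit ≥ yᵀa₃ = 8·2 + 3.5·4 = 30.

30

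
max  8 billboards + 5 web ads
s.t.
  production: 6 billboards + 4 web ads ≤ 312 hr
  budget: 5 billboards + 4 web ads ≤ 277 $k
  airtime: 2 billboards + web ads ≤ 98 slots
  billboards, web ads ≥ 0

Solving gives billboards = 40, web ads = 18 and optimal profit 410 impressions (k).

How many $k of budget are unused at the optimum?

budget used = 5·40 + 4·18 = 272; slack = 277 − 272 = 5.

5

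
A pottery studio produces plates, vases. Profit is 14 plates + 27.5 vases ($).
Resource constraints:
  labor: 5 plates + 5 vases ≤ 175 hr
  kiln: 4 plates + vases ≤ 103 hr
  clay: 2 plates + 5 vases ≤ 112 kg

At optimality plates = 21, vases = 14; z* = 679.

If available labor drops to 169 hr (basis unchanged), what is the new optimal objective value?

At the optimum: labor uses 175 of 175 (binding); kiln uses 98 of 103 (slack = 5); clay uses 112 of 112 (binding).
By complementary slackness, y = 0 for the non-binding constraint.
The binding rows give the dual system: 5·y_labor + 2·y_clay = 14 and 5·y_labor + 5·y_clay = 27.5.
This yields shadow prices y_labor = 1, y_clay = 4.5.
Δz = y_labor·Δb = 1 × (-6) = -6, so new z* = 679 − 6 = 673.

673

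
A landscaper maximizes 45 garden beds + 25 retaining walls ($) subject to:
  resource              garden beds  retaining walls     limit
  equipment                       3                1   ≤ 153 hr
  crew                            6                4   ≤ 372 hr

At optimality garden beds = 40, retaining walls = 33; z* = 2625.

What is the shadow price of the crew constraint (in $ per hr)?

Both equipment and crew are binding at x*.
Dual feasibility on the basic columns requires 3·y_equipment + 6·y_crew = 45, 1·y_equipment + 4·y_crew = 25.
This yields shadow prices y_equipment = 5, y_crew = 5.
Shadow price of crew = 5.

5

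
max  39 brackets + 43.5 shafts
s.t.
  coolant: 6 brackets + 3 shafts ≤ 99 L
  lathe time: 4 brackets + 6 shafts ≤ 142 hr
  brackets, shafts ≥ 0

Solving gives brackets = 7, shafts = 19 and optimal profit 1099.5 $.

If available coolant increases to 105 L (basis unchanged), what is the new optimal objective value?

1114.5

Both coolant and lathe time are binding at x*.
The binding rows give the dual system: 6·y_coolant + 4·y_lathe time = 39 and 3·y_coolant + 6·y_lathe time = 43.5.
Solving: y_coolant = 2.5, y_lathe time = 6.
Δz = y_coolant·Δb = 2.5 × (6) = 15, so new z* = 1099.5 + 15 = 1114.5.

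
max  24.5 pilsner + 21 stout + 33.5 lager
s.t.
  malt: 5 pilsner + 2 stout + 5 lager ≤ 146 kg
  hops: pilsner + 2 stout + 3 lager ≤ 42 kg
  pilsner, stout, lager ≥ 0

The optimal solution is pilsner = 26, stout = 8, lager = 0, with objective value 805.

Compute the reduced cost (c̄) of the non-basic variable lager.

-5

Check each constraint at x*: malt 146/146 (tight); hops 42/42 (tight).
The binding rows give the dual system: 5·y_malt + 1·y_hops = 24.5 and 2·y_malt + 2·y_hops = 21.
This yields shadow prices y_malt = 3.5, y_hops = 7.
Reduced cost of lager: c₃ − yᵀa₃ = 33.5 − (3.5·5 + 7·3) = 33.5 − 38.5 = -5.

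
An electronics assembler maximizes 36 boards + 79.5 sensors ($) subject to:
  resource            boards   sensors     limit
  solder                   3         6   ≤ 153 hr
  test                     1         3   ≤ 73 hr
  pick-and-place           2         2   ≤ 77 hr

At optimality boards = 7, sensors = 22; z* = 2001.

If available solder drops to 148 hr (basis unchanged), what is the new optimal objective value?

Binding: solder and test. Non-binding: pick-and-place (19 unused).
By complementary slackness, y = 0 for the non-binding constraint.
From A_Bᵀ y = c: 3·y_solder + 1·y_test = 36; 6·y_solder + 3·y_test = 79.5.
→ y_solder = 9.5 and y_test = 7.5.
Δz = y_solder·Δb = 9.5 × (-5) = -47.5, so new z* = 2001 − 47.5 = 1953.5.

1953.5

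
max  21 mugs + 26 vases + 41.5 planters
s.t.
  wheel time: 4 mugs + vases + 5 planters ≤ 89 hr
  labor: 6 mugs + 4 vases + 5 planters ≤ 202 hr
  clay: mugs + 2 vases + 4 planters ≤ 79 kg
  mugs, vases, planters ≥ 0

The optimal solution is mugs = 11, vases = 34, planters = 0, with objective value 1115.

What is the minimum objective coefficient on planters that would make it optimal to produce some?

46

Binding: labor and clay. Non-binding: wheel time (11 unused).
Since wheel time is not tight, its dual is 0.
The binding rows give the dual system: 6·y_labor + 1·y_clay = 21 and 4·y_labor + 2·y_clay = 26.
This yields shadow prices y_labor = 2, y_clay = 9.
planters enters the basis when its profit ≥ yᵀa₃ = 2·5 + 9·4 = 46.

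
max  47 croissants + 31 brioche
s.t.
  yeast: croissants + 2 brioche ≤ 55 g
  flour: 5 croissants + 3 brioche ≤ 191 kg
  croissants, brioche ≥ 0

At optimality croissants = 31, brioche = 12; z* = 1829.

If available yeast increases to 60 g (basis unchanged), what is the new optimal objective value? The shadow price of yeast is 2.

1839

Δb = 5, so new z* = 1829 + (2)·(5) = 1829 + 10 = 1839.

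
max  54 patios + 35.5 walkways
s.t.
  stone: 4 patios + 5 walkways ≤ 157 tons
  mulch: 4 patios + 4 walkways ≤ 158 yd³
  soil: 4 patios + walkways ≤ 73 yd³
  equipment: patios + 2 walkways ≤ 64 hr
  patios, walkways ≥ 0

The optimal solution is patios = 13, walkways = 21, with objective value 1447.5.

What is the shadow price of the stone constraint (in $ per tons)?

5.5

At the optimum: stone uses 157 of 157 (binding); mulch uses 136 of 158 (slack = 22); soil uses 73 of 73 (binding); equipment uses 55 of 64 (slack = 9).
By complementary slackness, y = 0 for the non-binding constraints.
The binding rows give the dual system: 4·y_stone + 4·y_soil = 54 and 5·y_stone + 1·y_soil = 35.5.
This yields shadow prices y_stone = 5.5, y_soil = 8.
Shadow price of stone = 5.5.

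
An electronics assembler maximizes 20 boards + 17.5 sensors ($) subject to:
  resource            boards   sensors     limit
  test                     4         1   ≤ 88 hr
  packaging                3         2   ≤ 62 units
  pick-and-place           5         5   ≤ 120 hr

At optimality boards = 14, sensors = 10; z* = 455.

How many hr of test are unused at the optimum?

22

test used = 4·14 + 1·10 = 66; slack = 88 − 66 = 22.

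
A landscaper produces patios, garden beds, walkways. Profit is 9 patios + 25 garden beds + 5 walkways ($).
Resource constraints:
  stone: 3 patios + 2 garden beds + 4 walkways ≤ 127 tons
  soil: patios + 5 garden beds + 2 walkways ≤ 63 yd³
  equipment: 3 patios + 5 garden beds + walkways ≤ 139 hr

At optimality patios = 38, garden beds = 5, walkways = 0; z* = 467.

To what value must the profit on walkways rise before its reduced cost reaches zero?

At the optimum: stone uses 124 of 127 (slack = 3); soil uses 63 of 63 (binding); equipment uses 139 of 139 (binding).
Since stone is not tight, its dual is 0.
Dual feasibility on the basic columns requires 1·y_soil + 3·y_equipment = 9, 5·y_soil + 5·y_equipment = 25.
→ y_soil = 3 and y_equipment = 2.
walkways enters the basis when its profit ≥ yᵀa₃ = 3·2 + 2·1 = 8.

8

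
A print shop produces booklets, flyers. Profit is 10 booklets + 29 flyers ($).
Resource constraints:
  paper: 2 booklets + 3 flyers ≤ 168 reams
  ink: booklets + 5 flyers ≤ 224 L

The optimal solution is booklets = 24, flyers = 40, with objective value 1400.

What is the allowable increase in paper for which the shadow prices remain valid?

280

Binding constraints: paper, ink. The basis is B = [[2,3],[1,5]] with det 7.
Per unit increase in paper, x* moves by d = (0.7143, -0.1429).
The basis stays optimal until flyers reaches 0; allowable increase = 280 reams.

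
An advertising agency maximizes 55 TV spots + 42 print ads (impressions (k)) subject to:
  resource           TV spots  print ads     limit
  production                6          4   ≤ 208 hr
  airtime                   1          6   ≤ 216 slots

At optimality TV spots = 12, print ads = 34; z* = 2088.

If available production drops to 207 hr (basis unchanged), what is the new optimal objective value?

2079

Check each constraint at x*: production 208/208 (tight); airtime 216/216 (tight).
The binding rows give the dual system: 6·y_production + 1·y_airtime = 55 and 4·y_production + 6·y_airtime = 42.
Solving: y_production = 9, y_airtime = 1.
Δz = y_production·Δb = 9 × (-1) = -9, so new z* = 2088 − 9 = 2079.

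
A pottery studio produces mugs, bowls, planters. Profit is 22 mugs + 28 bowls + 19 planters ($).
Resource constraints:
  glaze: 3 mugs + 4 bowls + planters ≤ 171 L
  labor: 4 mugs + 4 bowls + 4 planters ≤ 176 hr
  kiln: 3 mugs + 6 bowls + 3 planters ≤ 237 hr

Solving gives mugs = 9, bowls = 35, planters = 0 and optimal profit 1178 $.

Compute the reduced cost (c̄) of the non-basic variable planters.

Binding: labor and kiln. Non-binding: glaze (4 unused).
By complementary slackness, y = 0 for the non-binding constraint.
Dual feasibility on the basic columns requires 4·y_labor + 3·y_kiln = 22, 4·y_labor + 6·y_kiln = 28.
This yields shadow prices y_labor = 4, y_kiln = 2.
Reduced cost of planters: c₃ − yᵀa₃ = 19 − (4·4 + 2·3) = 19 − 22 = -3.

-3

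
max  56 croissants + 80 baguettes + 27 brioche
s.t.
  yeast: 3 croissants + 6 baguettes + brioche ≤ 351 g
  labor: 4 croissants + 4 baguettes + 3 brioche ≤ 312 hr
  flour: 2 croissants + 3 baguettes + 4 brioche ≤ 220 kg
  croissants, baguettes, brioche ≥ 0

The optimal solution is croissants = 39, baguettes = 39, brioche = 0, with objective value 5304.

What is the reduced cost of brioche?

-5

Check each constraint at x*: yeast 351/351 (tight); labor 312/312 (tight); flour 195/220 (slack 25).
Slack constraints have shadow price 0 (complementary slackness).
From A_Bᵀ y = c: 3·y_yeast + 4·y_labor = 56; 6·y_yeast + 4·y_labor = 80.
This yields shadow prices y_yeast = 8, y_labor = 8.
Reduced cost of brioche: c₃ − yᵀa₃ = 27 − (8·1 + 8·3) = 27 − 32 = -5.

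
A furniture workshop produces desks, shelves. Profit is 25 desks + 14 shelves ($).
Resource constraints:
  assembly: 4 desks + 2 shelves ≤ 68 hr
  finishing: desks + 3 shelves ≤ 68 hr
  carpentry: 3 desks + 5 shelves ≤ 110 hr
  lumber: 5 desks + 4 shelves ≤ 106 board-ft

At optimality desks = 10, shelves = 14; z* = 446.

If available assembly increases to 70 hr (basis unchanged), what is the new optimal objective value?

456

At the optimum: assembly uses 68 of 68 (binding); finishing uses 52 of 68 (slack = 16); carpentry uses 100 of 110 (slack = 10); lumber uses 106 of 106 (binding).
Slack constraints have shadow price 0 (complementary slackness).
The binding rows give the dual system: 4·y_assembly + 5·y_lumber = 25 and 2·y_assembly + 4·y_lumber = 14.
Solving: y_assembly = 5, y_lumber = 1.
Δz = y_assembly·Δb = 5 × (2) = 10, so new z* = 446 + 10 = 456.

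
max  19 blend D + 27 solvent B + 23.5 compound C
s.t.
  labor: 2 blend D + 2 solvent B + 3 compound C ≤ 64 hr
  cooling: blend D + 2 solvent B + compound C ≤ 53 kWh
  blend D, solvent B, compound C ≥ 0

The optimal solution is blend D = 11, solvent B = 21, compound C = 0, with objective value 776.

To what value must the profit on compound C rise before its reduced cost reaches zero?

24.5

At the optimum: labor uses 64 of 64 (binding); cooling uses 53 of 53 (binding).
Dual feasibility on the basic columns requires 2·y_labor + 1·y_cooling = 19, 2·y_labor + 2·y_cooling = 27.
This yields shadow prices y_labor = 5.5, y_cooling = 8.
compound C enters the basis when its profit ≥ yᵀa₃ = 5.5·3 + 8·1 = 24.5.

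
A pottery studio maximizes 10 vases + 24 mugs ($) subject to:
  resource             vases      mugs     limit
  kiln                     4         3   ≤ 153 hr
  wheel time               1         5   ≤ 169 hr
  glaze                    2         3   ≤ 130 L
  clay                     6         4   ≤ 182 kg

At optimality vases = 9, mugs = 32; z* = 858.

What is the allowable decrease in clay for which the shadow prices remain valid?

46.8

Binding constraints: wheel time, clay. The basis is B = [[1,5],[6,4]] with det -26.
Per unit decrease in clay, x* moves by d = (-0.1923, 0.0385).
The basis stays optimal until vases reaches 0; allowable decrease = 46.8 kg.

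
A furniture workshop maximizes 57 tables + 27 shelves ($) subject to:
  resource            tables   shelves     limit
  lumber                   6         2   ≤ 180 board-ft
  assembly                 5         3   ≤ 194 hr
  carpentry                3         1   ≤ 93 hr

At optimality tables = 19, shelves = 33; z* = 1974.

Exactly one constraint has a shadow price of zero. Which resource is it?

carpentry

lumber: 180/180 (binding)
assembly: 194/194 (binding)
carpentry: 90/93 (slack 3)
By complementary slackness, a constraint with positive slack has shadow price 0 → carpentry.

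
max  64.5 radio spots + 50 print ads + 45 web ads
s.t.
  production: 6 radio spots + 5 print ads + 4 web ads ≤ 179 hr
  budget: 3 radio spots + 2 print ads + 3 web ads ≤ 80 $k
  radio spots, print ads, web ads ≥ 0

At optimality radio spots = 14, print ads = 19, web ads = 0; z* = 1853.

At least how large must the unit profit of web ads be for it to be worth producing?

Check each constraint at x*: production 179/179 (tight); budget 80/80 (tight).
From A_Bᵀ y = c: 6·y_production + 3·y_budget = 64.5; 5·y_production + 2·y_budget = 50.
→ y_production = 7 and y_budget = 7.5.
web ads enters the basis when its profit ≥ yᵀa₃ = 7·4 + 7.5·3 = 50.5.

50.5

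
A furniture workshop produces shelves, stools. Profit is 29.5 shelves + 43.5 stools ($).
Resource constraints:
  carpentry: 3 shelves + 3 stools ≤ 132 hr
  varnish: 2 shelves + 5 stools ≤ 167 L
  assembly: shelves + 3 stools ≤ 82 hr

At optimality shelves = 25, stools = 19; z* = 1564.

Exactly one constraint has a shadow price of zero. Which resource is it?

carpentry: 132/132 (binding)
varnish: 145/167 (slack 22)
assembly: 82/82 (binding)
By complementary slackness, a constraint with positive slack has shadow price 0 → varnish.

varnish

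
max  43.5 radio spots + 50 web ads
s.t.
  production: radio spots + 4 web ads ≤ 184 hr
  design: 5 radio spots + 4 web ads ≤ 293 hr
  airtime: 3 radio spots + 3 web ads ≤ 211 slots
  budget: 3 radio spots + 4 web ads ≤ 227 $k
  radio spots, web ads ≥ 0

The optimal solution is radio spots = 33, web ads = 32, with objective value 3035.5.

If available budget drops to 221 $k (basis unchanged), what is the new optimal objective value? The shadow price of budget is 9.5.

Δb = -6, so new z* = 3035.5 + (9.5)·(-6) = 3035.5 − 57 = 2978.5.

2978.5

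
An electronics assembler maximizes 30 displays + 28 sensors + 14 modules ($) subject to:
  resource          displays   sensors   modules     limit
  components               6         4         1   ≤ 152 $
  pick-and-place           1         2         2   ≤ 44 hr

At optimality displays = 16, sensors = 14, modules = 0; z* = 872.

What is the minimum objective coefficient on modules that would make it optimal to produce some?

At the optimum: components uses 152 of 152 (binding); pick-and-place uses 44 of 44 (binding).
The binding rows give the dual system: 6·y_components + 1·y_pick-and-place = 30 and 4·y_components + 2·y_pick-and-place = 28.
Solving: y_components = 4, y_pick-and-place = 6.
modules enters the basis when its profit ≥ yᵀa₃ = 4·1 + 6·2 = 16.

16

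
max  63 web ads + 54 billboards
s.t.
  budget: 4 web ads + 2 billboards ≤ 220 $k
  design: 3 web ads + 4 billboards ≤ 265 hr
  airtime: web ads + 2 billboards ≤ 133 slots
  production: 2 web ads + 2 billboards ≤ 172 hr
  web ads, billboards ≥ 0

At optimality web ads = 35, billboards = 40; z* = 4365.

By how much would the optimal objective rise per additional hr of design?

9

At the optimum: budget uses 220 of 220 (binding); design uses 265 of 265 (binding); airtime uses 115 of 133 (slack = 18); production uses 150 of 172 (slack = 22).
Since airtime, production are not tight, their duals are 0.
The binding rows give the dual system: 4·y_budget + 3·y_design = 63 and 2·y_budget + 4·y_design = 54.
→ y_budget = 9 and y_design = 9.
Shadow price of design = 9.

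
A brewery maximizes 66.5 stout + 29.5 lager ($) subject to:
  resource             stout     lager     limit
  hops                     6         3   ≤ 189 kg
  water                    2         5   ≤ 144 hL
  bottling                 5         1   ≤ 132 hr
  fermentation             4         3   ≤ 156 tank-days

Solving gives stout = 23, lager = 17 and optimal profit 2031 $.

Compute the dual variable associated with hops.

At the optimum: hops uses 189 of 189 (binding); water uses 131 of 144 (slack = 13); bottling uses 132 of 132 (binding); fermentation uses 143 of 156 (slack = 13).
By complementary slackness, y = 0 for the non-binding constraints.
The binding rows give the dual system: 6·y_hops + 5·y_bottling = 66.5 and 3·y_hops + 1·y_bottling = 29.5.
This yields shadow prices y_hops = 9, y_bottling = 2.5.
Shadow price of hops = 9.

9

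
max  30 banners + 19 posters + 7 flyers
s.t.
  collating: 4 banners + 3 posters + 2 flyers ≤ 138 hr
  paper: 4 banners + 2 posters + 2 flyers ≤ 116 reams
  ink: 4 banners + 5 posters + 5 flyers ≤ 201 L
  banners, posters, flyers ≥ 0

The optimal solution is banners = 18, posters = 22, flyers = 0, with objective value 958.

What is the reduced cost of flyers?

-8

At the optimum: collating uses 138 of 138 (binding); paper uses 116 of 116 (binding); ink uses 182 of 201 (slack = 19).
Slack constraints have shadow price 0 (complementary slackness).
From A_Bᵀ y = c: 4·y_collating + 4·y_paper = 30; 3·y_collating + 2·y_paper = 19.
→ y_collating = 4 and y_paper = 3.5.
Reduced cost of flyers: c₃ − yᵀa₃ = 7 − (4·2 + 3.5·2) = 7 − 15 = -8.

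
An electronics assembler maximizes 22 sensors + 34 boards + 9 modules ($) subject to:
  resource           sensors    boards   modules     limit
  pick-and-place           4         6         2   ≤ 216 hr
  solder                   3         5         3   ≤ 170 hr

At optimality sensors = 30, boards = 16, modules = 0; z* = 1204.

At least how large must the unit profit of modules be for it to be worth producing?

Check each constraint at x*: pick-and-place 216/216 (tight); solder 170/170 (tight).
From A_Bᵀ y = c: 4·y_pick-and-place + 3·y_solder = 22; 6·y_pick-and-place + 5·y_solder = 34.
This yields shadow prices y_pick-and-place = 4, y_solder = 2.
modules enters the basis when its profit ≥ yᵀa₃ = 4·2 + 2·3 = 14.

14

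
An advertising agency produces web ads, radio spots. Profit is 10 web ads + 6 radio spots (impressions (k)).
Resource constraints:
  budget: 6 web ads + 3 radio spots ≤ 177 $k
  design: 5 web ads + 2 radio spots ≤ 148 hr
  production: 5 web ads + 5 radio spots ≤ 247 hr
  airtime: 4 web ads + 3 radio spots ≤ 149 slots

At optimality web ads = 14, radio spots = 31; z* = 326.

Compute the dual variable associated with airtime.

1

At the optimum: budget uses 177 of 177 (binding); design uses 132 of 148 (slack = 16); production uses 225 of 247 (slack = 22); airtime uses 149 of 149 (binding).
Slack constraints have shadow price 0 (complementary slackness).
From A_Bᵀ y = c: 6·y_budget + 4·y_airtime = 10; 3·y_budget + 3·y_airtime = 6.
→ y_budget = 1 and y_airtime = 1.
Shadow price of airtime = 1.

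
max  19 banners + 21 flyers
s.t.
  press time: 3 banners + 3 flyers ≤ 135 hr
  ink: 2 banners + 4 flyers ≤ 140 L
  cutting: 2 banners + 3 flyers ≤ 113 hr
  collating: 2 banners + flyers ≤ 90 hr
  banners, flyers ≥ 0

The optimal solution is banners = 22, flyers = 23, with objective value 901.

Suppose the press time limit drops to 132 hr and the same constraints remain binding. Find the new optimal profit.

886

Check each constraint at x*: press time 135/135 (tight); ink 136/140 (slack 4); cutting 113/113 (tight); collating 67/90 (slack 23).
Slack constraints have shadow price 0 (complementary slackness).
Dual feasibility on the basic columns requires 3·y_press time + 2·y_cutting = 19, 3·y_press time + 3·y_cutting = 21.
Solving: y_press time = 5, y_cutting = 2.
Δz = y_press time·Δb = 5 × (-3) = -15, so new z* = 901 − 15 = 886.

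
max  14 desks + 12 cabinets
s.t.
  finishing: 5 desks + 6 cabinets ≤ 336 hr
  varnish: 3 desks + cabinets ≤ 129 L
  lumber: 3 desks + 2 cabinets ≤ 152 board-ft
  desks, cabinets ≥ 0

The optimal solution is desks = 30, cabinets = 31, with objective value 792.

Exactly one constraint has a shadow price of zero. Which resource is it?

varnish

finishing: 336/336 (binding)
varnish: 121/129 (slack 8)
lumber: 152/152 (binding)
By complementary slackness, a constraint with positive slack has shadow price 0 → varnish.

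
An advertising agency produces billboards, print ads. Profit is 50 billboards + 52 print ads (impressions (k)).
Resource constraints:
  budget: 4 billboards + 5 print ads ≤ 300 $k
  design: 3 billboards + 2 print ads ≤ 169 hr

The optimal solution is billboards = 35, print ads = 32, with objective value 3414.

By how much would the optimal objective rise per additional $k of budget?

8

Check each constraint at x*: budget 300/300 (tight); design 169/169 (tight).
From A_Bᵀ y = c: 4·y_budget + 3·y_design = 50; 5·y_budget + 2·y_design = 52.
Solving: y_budget = 8, y_design = 6.
Shadow price of budget = 8.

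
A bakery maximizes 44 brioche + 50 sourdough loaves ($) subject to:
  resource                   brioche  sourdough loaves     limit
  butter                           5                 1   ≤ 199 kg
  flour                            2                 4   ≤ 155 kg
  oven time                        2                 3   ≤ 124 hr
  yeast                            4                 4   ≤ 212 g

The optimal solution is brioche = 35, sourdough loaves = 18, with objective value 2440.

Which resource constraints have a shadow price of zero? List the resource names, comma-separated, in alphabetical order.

butter, flour

butter: 193/199 (slack 6)
flour: 142/155 (slack 13)
oven time: 124/124 (binding)
yeast: 212/212 (binding)
By complementary slackness, a constraint with positive slack has shadow price 0 → butter, flour.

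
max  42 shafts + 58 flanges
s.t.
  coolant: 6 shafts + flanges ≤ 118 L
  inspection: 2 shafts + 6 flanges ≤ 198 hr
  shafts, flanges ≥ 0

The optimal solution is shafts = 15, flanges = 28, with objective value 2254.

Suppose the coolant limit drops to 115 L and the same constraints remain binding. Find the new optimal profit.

Check each constraint at x*: coolant 118/118 (tight); inspection 198/198 (tight).
Dual feasibility on the basic columns requires 6·y_coolant + 2·y_inspection = 42, 1·y_coolant + 6·y_inspection = 58.
Solving: y_coolant = 4, y_inspection = 9.
Δz = y_coolant·Δb = 4 × (-3) = -12, so new z* = 2254 − 12 = 2242.

2242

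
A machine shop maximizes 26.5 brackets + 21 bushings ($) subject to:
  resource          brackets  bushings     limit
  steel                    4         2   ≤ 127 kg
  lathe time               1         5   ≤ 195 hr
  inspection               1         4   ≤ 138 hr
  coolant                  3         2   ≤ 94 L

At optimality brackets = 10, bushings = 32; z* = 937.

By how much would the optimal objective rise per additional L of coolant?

8.5

Check each constraint at x*: steel 104/127 (slack 23); lathe time 170/195 (slack 25); inspection 138/138 (tight); coolant 94/94 (tight).
Since steel, lathe time are not tight, their duals are 0.
From A_Bᵀ y = c: 1·y_inspection + 3·y_coolant = 26.5; 4·y_inspection + 2·y_coolant = 21.
Solving: y_inspection = 1, y_coolant = 8.5.
Shadow price of coolant = 8.5.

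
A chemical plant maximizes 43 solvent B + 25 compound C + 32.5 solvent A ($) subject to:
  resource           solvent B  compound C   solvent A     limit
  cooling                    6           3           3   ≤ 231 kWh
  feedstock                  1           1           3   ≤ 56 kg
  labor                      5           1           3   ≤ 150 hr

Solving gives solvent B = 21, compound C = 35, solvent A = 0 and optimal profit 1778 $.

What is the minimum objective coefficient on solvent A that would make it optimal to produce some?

39

Binding: cooling and feedstock. Non-binding: labor (10 unused).
Since labor is not tight, its dual is 0.
Dual feasibility on the basic columns requires 6·y_cooling + 1·y_feedstock = 43, 3·y_cooling + 1·y_feedstock = 25.
This yields shadow prices y_cooling = 6, y_feedstock = 7.
solvent A enters the basis when its profit ≥ yᵀa₃ = 6·3 + 7·3 = 39.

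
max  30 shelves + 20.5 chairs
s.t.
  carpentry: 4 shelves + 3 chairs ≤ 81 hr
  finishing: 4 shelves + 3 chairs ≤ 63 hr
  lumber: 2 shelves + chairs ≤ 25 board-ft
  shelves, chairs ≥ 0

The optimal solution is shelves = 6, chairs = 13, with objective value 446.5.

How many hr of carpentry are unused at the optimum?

18

carpentry used = 4·6 + 3·13 = 63; slack = 81 − 63 = 18.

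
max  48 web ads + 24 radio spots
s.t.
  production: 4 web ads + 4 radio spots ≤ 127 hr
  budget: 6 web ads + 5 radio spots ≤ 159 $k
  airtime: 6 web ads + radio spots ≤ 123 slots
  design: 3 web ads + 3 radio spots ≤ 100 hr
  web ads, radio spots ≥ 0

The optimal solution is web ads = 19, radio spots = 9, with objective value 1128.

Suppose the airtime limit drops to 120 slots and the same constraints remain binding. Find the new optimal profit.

1116

Check each constraint at x*: production 112/127 (slack 15); budget 159/159 (tight); airtime 123/123 (tight); design 84/100 (slack 16).
By complementary slackness, y = 0 for the non-binding constraints.
From A_Bᵀ y = c: 6·y_budget + 6·y_airtime = 48; 5·y_budget + 1·y_airtime = 24.
→ y_budget = 4 and y_airtime = 4.
Δz = y_airtime·Δb = 4 × (-3) = -12, so new z* = 1128 − 12 = 1116.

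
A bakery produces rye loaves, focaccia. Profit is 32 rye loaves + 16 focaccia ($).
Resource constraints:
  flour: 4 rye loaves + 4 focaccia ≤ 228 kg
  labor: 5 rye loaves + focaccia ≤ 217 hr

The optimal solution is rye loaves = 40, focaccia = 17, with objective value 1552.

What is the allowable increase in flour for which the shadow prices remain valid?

Binding constraints: flour, labor. The basis is B = [[4,4],[5,1]] with det -16.
Per unit increase in flour, x* moves by d = (-0.0625, 0.3125).
The basis stays optimal until rye loaves reaches 0; allowable increase = 640 kg.

640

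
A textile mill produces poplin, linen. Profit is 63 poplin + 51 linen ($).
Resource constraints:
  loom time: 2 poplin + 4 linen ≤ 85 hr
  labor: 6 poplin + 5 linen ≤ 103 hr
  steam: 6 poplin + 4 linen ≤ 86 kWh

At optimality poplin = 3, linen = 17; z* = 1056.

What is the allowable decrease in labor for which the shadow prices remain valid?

17

Binding constraints: labor, steam. The basis is B = [[6,5],[6,4]] with det -6.
Per unit decrease in labor, x* moves by d = (0.6667, -1).
The basis stays optimal until linen reaches 0; allowable decrease = 17 hr.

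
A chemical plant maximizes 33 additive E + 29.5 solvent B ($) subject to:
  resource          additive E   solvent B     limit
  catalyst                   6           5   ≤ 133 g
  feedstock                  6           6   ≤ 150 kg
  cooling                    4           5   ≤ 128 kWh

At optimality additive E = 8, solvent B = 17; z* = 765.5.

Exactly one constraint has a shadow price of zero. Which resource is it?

catalyst: 133/133 (binding)
feedstock: 150/150 (binding)
cooling: 117/128 (slack 11)
By complementary slackness, a constraint with positive slack has shadow price 0 → cooling.

cooling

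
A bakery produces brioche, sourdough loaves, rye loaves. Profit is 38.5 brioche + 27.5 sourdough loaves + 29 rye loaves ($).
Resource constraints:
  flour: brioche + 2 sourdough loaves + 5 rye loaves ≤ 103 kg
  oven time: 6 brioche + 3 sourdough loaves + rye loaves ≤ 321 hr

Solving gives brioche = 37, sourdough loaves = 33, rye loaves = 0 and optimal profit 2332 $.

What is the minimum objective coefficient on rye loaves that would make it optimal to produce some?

33

Check each constraint at x*: flour 103/103 (tight); oven time 321/321 (tight).
Dual feasibility on the basic columns requires 1·y_flour + 6·y_oven time = 38.5, 2·y_flour + 3·y_oven time = 27.5.
This yields shadow prices y_flour = 5.5, y_oven time = 5.5.
rye loaves enters the basis when its profit ≥ yᵀa₃ = 5.5·5 + 5.5·1 = 33.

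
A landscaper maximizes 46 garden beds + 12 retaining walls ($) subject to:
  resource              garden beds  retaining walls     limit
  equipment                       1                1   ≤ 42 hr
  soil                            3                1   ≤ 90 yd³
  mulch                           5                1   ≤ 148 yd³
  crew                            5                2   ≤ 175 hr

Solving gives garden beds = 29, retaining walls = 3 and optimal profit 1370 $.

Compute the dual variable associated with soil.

7

At the optimum: equipment uses 32 of 42 (slack = 10); soil uses 90 of 90 (binding); mulch uses 148 of 148 (binding); crew uses 151 of 175 (slack = 24).
Slack constraints have shadow price 0 (complementary slackness).
The binding rows give the dual system: 3·y_soil + 5·y_mulch = 46 and 1·y_soil + 1·y_mulch = 12.
Solving: y_soil = 7, y_mulch = 5.
Shadow price of soil = 7.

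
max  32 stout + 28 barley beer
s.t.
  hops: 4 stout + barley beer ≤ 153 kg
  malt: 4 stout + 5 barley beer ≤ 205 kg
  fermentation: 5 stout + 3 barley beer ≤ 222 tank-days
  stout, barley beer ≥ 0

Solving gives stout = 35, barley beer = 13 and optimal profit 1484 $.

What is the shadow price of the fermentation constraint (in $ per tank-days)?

Check each constraint at x*: hops 153/153 (tight); malt 205/205 (tight); fermentation 214/222 (slack 8).
Since fermentation is not tight, its dual is 0.
Dual feasibility on the basic columns requires 4·y_hops + 4·y_malt = 32, 1·y_hops + 5·y_malt = 28.
Solving: y_hops = 3, y_malt = 5.
Shadow price of fermentation = 0.

0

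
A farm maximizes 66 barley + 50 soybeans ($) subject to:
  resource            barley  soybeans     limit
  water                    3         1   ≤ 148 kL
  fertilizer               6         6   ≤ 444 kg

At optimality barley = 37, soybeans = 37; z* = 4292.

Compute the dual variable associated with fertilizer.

7

Check each constraint at x*: water 148/148 (tight); fertilizer 444/444 (tight).
The binding rows give the dual system: 3·y_water + 6·y_fertilizer = 66 and 1·y_water + 6·y_fertilizer = 50.
→ y_water = 8 and y_fertilizer = 7.
Shadow price of fertilizer = 7.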